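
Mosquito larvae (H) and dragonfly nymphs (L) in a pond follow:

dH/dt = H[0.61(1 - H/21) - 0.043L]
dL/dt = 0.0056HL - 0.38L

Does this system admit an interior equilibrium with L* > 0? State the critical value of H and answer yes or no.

The predator equation gives dL/dt > 0 only when H > 0.38/0.0056 = 67.9.
Without the predator, H → K = 21. Since 21 < 67.9, the predator cannot invade.

Threshold H = 67.9; K < 67.9, so no, the predator goes extinct.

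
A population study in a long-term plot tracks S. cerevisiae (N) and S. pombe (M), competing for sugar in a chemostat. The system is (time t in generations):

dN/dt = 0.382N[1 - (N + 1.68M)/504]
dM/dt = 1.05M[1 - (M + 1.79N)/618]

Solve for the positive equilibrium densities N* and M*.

Setting both brackets to zero gives the nullclines N + 1.68M = 504 and 1.79N + M = 618.
Substituting M = 618 - 1.79N into the first: N(1 - 1.68·1.79) = 504 - 1.68·618.
So N* = -534/-2.01 = 266, and then M* = 618 - 1.79·266 = 142.

N* ≈ 266, M* ≈ 142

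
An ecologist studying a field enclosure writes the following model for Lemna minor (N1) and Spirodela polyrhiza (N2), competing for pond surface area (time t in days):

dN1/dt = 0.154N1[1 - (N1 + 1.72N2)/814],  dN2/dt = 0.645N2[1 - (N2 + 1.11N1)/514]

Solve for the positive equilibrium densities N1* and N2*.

Setting both brackets to zero gives the nullclines N1 + 1.72N2 = 814 and 1.11N1 + N2 = 514.
Substituting N2 = 514 - 1.11N1 into the first: N1(1 - 1.72·1.11) = 814 - 1.72·514.
So N1* = -70.1/-0.909 = 77.1, and then N2* = 514 - 1.11·77.1 = 428.

N1* ≈ 77.1, N2* ≈ 428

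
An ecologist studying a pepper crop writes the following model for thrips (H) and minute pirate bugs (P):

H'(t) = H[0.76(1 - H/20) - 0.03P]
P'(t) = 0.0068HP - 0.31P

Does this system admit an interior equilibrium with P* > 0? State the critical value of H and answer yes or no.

The predator equation gives dP/dt > 0 only when H > 0.31/0.0068 = 45.6.
Without the predator, H → K = 20. Since 20 < 45.6, the predator cannot invade.

Threshold H = 45.6; K < 45.6, so no, the predator goes extinct.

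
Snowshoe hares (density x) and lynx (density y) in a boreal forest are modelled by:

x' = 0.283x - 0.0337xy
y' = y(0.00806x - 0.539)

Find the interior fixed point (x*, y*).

x* ≈ 66.9, y* ≈ 8.4

Set dy/dt = 0 with y > 0: 0.00806x - 0.539 = 0, so x* = 0.539/0.00806 = 66.9.
Set dx/dt = 0 with x > 0: 0.283 - 0.0337y = 0, so y* = 0.283/0.0337 = 8.4.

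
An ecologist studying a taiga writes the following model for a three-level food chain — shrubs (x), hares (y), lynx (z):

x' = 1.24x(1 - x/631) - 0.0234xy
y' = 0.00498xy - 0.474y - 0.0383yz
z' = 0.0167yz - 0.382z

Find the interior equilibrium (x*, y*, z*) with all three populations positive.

x* ≈ 359, y* ≈ 22.9, z* ≈ 34.3

From dz/dt = 0: 0.0167y* = 0.382, so y* = 22.9.
From dx/dt = 0: 1.24(1 - x*/631) = 0.0234·22.9, giving x* = 631·(1 - 0.432) = 359.
From dy/dt = 0: 0.00498·359 - 0.474 = 0.0383z*, so z* = 1.31/0.0383 = 34.3.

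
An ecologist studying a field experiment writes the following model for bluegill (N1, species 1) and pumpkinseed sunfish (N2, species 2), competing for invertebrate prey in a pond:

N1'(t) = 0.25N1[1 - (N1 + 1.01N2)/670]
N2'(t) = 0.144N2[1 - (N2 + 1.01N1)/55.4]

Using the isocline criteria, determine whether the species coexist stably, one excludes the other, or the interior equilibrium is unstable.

species 1 excludes species 2

Compare the nullcline intercepts: K1/α12 = 670/1.01 = 663 > K2 = 55.4; K2/α21 = 55.4/1.01 = 54.9 < K1 = 670.
Since the inequalities point opposite ways, species 1 can invade but species 2 cannot.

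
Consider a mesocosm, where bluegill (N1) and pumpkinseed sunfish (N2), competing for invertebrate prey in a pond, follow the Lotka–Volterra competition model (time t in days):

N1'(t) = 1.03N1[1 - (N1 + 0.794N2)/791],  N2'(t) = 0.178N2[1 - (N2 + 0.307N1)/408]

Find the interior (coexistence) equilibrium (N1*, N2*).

N1* ≈ 618, N2* ≈ 218

Setting both brackets to zero gives the nullclines N1 + 0.794N2 = 791 and 0.307N1 + N2 = 408.
Substituting N2 = 408 - 0.307N1 into the first: N1(1 - 0.794·0.307) = 791 - 0.794·408.
So N1* = 467/0.756 = 618, and then N2* = 408 - 0.307·618 = 218.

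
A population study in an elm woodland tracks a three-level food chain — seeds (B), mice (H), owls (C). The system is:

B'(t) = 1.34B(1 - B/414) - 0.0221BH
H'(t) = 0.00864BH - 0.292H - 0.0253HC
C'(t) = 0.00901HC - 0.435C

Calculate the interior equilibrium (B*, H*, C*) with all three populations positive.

B* ≈ 84.4, H* ≈ 48.3, C* ≈ 17.3

From dC/dt = 0: 0.00901H* = 0.435, so H* = 48.3.
From dB/dt = 0: 1.34(1 - B*/414) = 0.0221·48.3, giving B* = 414·(1 - 0.796) = 84.4.
From dH/dt = 0: 0.00864·84.4 - 0.292 = 0.0253C*, so C* = 0.437/0.0253 = 17.3.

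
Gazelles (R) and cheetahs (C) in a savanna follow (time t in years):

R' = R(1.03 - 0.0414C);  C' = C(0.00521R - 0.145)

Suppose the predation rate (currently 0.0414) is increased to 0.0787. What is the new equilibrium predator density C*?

C* ≈ 13.1

At the interior fixed point, setting dR/dt = 0 with R > 0 fixes C* = (prey growth rate)/(RC coefficient) — independent of the other coefficients.
With the change, C* = 1.03/0.0787 = 13.1; it falls from 24.9.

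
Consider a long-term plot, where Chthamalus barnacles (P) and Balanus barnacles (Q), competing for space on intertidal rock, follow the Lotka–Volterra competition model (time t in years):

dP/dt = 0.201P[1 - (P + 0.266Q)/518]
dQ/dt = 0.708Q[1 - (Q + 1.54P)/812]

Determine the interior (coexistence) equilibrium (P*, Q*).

P* ≈ 512, Q* ≈ 24.2

Setting both brackets to zero gives the nullclines P + 0.266Q = 518 and 1.54P + Q = 812.
Substituting Q = 812 - 1.54P into the first: P(1 - 0.266·1.54) = 518 - 0.266·812.
So P* = 302/0.59 = 512, and then Q* = 812 - 1.54·512 = 24.2.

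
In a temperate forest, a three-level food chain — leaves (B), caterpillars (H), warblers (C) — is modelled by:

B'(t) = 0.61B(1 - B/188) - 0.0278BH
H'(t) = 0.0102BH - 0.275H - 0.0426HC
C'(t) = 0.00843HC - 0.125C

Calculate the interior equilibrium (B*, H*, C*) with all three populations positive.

From dC/dt = 0: 0.00843H* = 0.125, so H* = 14.8.
From dB/dt = 0: 0.61(1 - B*/188) = 0.0278·14.8, giving B* = 188·(1 - 0.676) = 61.
From dH/dt = 0: 0.0102·61 - 0.275 = 0.0426C*, so C* = 0.347/0.0426 = 8.14.

B* ≈ 61, H* ≈ 14.8, C* ≈ 8.14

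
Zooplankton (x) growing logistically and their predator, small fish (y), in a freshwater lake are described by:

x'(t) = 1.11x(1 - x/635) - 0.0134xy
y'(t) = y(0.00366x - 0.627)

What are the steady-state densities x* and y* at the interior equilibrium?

x* ≈ 171, y* ≈ 60.5

From dy/dt = 0 with y > 0: 0.00366x* = 0.627, so x* = 171.
Substitute into dx/dt = 0: 1.11(1 - 171/635) = 0.0134y*.
The bracket is 0.73, giving y* = 0.811/0.0134 = 60.5.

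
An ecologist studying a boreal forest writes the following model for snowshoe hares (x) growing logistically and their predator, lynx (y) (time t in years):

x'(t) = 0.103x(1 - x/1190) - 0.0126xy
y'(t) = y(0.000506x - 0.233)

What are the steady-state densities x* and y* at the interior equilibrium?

From dy/dt = 0 with y > 0: 0.000506x* = 0.233, so x* = 460.
Substitute into dx/dt = 0: 0.103(1 - 460/1190) = 0.0126y*.
The bracket is 0.613, giving y* = 0.0631/0.0126 = 5.01.

x* ≈ 460, y* ≈ 5.01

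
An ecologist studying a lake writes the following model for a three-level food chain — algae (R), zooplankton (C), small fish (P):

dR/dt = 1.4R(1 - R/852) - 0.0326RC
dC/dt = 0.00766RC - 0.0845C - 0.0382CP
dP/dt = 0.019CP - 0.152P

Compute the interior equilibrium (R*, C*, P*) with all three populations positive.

From dP/dt = 0: 0.019C* = 0.152, so C* = 8.
From dR/dt = 0: 1.4(1 - R*/852) = 0.0326·8, giving R* = 852·(1 - 0.186) = 693.
From dC/dt = 0: 0.00766·693 - 0.0845 = 0.0382P*, so P* = 5.23/0.0382 = 137.

R* ≈ 693, C* ≈ 8, P* ≈ 137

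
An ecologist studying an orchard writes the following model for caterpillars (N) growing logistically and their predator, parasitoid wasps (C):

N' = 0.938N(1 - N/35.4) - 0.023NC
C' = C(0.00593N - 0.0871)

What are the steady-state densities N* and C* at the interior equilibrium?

N* ≈ 14.7, C* ≈ 23.9

From dC/dt = 0 with C > 0: 0.00593N* = 0.0871, so N* = 14.7.
Substitute into dN/dt = 0: 0.938(1 - 14.7/35.4) = 0.023C*.
The bracket is 0.585, giving C* = 0.549/0.023 = 23.9.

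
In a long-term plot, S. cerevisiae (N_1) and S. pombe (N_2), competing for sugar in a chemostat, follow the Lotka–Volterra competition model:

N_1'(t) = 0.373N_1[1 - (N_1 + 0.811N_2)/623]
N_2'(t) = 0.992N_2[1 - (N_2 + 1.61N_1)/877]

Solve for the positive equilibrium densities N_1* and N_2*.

N_1* ≈ 289, N_2* ≈ 412

Setting both brackets to zero gives the nullclines N_1 + 0.811N_2 = 623 and 1.61N_1 + N_2 = 877.
Substituting N_2 = 877 - 1.61N_1 into the first: N_1(1 - 0.811·1.61) = 623 - 0.811·877.
So N_1* = -88.2/-0.306 = 289, and then N_2* = 877 - 1.61·289 = 412.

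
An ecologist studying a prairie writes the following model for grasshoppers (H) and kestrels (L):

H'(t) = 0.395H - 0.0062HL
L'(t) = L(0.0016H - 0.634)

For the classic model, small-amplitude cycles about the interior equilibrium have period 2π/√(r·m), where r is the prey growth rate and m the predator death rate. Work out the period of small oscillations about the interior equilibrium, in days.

T ≈ 12.6 days

Here r = 0.395 and m = 0.634, so r·m = 0.25.
ω = √0.25 = 0.5 per day, hence T = 2π/ω ≈ 12.6 days.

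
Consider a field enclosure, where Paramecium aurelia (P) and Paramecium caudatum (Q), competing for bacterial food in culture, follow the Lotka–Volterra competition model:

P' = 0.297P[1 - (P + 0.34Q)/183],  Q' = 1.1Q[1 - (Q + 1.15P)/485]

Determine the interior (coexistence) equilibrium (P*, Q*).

Setting both brackets to zero gives the nullclines P + 0.34Q = 183 and 1.15P + Q = 485.
Substituting Q = 485 - 1.15P into the first: P(1 - 0.34·1.15) = 183 - 0.34·485.
So P* = 18.1/0.609 = 29.7, and then Q* = 485 - 1.15·29.7 = 451.

P* ≈ 29.7, Q* ≈ 451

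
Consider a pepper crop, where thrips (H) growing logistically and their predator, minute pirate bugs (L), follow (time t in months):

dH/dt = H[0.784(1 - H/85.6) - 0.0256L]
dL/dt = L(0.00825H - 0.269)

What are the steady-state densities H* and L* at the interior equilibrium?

H* ≈ 32.6, L* ≈ 19

From dL/dt = 0 with L > 0: 0.00825H* = 0.269, so H* = 32.6.
Substitute into dH/dt = 0: 0.784(1 - 32.6/85.6) = 0.0256L*.
The bracket is 0.619, giving L* = 0.485/0.0256 = 19.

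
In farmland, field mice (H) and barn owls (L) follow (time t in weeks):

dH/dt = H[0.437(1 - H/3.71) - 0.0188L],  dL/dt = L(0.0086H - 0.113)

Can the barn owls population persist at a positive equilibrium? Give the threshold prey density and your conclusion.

Threshold H = 13.1; K < 13.1, so no, the predator goes extinct.

The predator equation gives dL/dt > 0 only when H > 0.113/0.0086 = 13.1.
Without the predator, H → K = 3.71. Since 3.71 < 13.1, the predator cannot invade.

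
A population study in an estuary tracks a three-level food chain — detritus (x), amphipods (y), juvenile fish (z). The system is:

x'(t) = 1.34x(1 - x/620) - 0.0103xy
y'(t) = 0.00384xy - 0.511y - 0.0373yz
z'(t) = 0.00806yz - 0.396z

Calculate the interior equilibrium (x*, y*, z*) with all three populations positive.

x* ≈ 386, y* ≈ 49.1, z* ≈ 26

From dz/dt = 0: 0.00806y* = 0.396, so y* = 49.1.
From dx/dt = 0: 1.34(1 - x*/620) = 0.0103·49.1, giving x* = 620·(1 - 0.378) = 386.
From dy/dt = 0: 0.00384·386 - 0.511 = 0.0373z*, so z* = 0.971/0.0373 = 26.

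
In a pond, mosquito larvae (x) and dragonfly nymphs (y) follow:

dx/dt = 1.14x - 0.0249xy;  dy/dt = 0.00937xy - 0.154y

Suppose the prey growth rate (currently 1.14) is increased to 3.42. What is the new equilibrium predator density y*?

y* ≈ 137

At the interior fixed point, setting dx/dt = 0 with x > 0 fixes y* = (prey growth rate)/(xy coefficient) — independent of the other coefficients.
With the change, y* = 3.42/0.0249 = 137; it rises from 45.8.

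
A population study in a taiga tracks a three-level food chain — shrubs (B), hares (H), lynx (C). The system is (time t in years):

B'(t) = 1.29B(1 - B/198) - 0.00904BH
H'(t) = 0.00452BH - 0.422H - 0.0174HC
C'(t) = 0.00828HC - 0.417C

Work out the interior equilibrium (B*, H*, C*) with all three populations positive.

B* ≈ 128, H* ≈ 50.4, C* ≈ 9.03

From dC/dt = 0: 0.00828H* = 0.417, so H* = 50.4.
From dB/dt = 0: 1.29(1 - B*/198) = 0.00904·50.4, giving B* = 198·(1 - 0.353) = 128.
From dH/dt = 0: 0.00452·128 - 0.422 = 0.0174C*, so C* = 0.157/0.0174 = 9.03.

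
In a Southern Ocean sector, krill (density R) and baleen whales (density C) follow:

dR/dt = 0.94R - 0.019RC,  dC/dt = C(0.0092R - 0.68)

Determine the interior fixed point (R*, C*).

Set dC/dt = 0 with C > 0: 0.0092R - 0.68 = 0, so R* = 0.68/0.0092 = 73.9.
Set dR/dt = 0 with R > 0: 0.94 - 0.019C = 0, so C* = 0.94/0.019 = 49.5.

R* ≈ 73.9, C* ≈ 49.5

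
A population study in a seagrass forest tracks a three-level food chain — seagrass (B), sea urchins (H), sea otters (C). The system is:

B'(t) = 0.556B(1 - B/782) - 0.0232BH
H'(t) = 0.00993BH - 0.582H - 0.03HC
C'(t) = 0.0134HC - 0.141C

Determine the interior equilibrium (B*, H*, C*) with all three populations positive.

B* ≈ 439, H* ≈ 10.5, C* ≈ 126

From dC/dt = 0: 0.0134H* = 0.141, so H* = 10.5.
From dB/dt = 0: 0.556(1 - B*/782) = 0.0232·10.5, giving B* = 782·(1 - 0.439) = 439.
From dH/dt = 0: 0.00993·439 - 0.582 = 0.03C*, so C* = 3.77/0.03 = 126.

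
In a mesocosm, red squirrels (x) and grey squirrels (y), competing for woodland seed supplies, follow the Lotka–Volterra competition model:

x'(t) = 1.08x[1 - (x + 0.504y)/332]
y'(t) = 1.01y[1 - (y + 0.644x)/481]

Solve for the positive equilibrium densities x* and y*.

x* ≈ 133, y* ≈ 396

Setting both brackets to zero gives the nullclines x + 0.504y = 332 and 0.644x + y = 481.
Substituting y = 481 - 0.644x into the first: x(1 - 0.504·0.644) = 332 - 0.504·481.
So x* = 89.6/0.675 = 133, and then y* = 481 - 0.644·133 = 396.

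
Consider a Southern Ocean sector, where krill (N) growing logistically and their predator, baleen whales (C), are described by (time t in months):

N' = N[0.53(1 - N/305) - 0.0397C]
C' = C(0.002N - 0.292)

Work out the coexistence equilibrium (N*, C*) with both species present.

N* ≈ 146, C* ≈ 6.96

From dC/dt = 0 with C > 0: 0.002N* = 0.292, so N* = 146.
Substitute into dN/dt = 0: 0.53(1 - 146/305) = 0.0397C*.
The bracket is 0.521, giving C* = 0.276/0.0397 = 6.96.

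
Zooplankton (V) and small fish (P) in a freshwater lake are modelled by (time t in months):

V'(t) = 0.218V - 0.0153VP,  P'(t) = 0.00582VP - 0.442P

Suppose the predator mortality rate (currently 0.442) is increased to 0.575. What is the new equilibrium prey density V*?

At the interior fixed point, setting dP/dt = 0 with P > 0 fixes V* = (predator death rate)/(VP coefficient) — independent of the other coefficients.
With the change, V* = 0.575/0.00582 = 98.8; it rises from 75.9.

V* ≈ 98.8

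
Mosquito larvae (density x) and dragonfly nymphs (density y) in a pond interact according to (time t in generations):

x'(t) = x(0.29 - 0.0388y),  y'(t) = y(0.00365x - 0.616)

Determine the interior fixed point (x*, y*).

Set dy/dt = 0 with y > 0: 0.00365x - 0.616 = 0, so x* = 0.616/0.00365 = 169.
Set dx/dt = 0 with x > 0: 0.29 - 0.0388y = 0, so y* = 0.29/0.0388 = 7.47.

x* ≈ 169, y* ≈ 7.47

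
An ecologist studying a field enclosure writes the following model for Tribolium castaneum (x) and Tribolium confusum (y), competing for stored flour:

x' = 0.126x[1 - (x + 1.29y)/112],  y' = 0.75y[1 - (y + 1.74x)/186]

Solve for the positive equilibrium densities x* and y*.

x* ≈ 103, y* ≈ 7.13

Setting both brackets to zero gives the nullclines x + 1.29y = 112 and 1.74x + y = 186.
Substituting y = 186 - 1.74x into the first: x(1 - 1.29·1.74) = 112 - 1.29·186.
So x* = -128/-1.24 = 103, and then y* = 186 - 1.74·103 = 7.13.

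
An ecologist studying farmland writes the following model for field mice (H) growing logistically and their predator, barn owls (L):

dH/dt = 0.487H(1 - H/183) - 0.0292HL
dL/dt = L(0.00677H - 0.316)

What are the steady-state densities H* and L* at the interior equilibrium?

H* ≈ 46.7, L* ≈ 12.4

From dL/dt = 0 with L > 0: 0.00677H* = 0.316, so H* = 46.7.
Substitute into dH/dt = 0: 0.487(1 - 46.7/183) = 0.0292L*.
The bracket is 0.745, giving L* = 0.363/0.0292 = 12.4.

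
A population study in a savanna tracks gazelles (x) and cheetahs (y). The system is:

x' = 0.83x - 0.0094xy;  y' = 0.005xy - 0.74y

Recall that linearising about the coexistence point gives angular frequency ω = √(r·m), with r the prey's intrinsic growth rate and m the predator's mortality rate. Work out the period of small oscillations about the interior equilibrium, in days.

Here r = 0.83 and m = 0.74, so r·m = 0.614.
ω = √0.614 = 0.784 per day, hence T = 2π/ω ≈ 8.02 days.

T ≈ 8.02 days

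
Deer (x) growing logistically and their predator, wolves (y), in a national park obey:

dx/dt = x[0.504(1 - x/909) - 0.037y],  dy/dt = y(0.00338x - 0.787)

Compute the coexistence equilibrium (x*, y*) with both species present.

From dy/dt = 0 with y > 0: 0.00338x* = 0.787, so x* = 233.
Substitute into dx/dt = 0: 0.504(1 - 233/909) = 0.037y*.
The bracket is 0.744, giving y* = 0.375/0.037 = 10.1.

x* ≈ 233, y* ≈ 10.1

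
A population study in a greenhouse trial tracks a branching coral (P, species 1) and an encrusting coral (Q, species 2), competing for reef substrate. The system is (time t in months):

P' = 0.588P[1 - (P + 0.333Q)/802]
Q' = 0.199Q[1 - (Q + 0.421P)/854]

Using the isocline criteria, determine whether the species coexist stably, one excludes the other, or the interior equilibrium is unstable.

stable coexistence

Compare the nullcline intercepts: K1/α12 = 802/0.333 = 2410 > K2 = 854; K2/α21 = 854/0.421 = 2030 > K1 = 802.
Since both inequalities hold, each species can invade when rare, so the interior equilibrium is stable.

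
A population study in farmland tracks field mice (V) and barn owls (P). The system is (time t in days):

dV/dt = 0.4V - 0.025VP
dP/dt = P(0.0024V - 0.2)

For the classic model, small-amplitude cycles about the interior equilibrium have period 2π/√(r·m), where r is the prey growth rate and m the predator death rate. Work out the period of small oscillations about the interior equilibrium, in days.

T ≈ 22.2 days

Here r = 0.4 and m = 0.2, so r·m = 0.08.
ω = √0.08 = 0.283 per day, hence T = 2π/ω ≈ 22.2 days.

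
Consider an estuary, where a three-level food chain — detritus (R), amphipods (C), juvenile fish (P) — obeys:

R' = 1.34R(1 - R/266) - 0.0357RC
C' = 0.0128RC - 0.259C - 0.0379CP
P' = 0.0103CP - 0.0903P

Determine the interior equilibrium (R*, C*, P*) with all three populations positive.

From dP/dt = 0: 0.0103C* = 0.0903, so C* = 8.77.
From dR/dt = 0: 1.34(1 - R*/266) = 0.0357·8.77, giving R* = 266·(1 - 0.234) = 204.
From dC/dt = 0: 0.0128·204 - 0.259 = 0.0379P*, so P* = 2.35/0.0379 = 62.

R* ≈ 204, C* ≈ 8.77, P* ≈ 62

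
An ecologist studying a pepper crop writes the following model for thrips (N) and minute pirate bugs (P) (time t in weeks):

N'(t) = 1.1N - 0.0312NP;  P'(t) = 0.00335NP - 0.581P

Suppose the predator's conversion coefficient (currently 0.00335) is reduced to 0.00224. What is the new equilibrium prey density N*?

N* ≈ 259

At the interior fixed point, setting dP/dt = 0 with P > 0 fixes N* = (predator death rate)/(NP coefficient) — independent of the other coefficients.
With the change, N* = 0.581/0.00224 = 259; it rises from 173.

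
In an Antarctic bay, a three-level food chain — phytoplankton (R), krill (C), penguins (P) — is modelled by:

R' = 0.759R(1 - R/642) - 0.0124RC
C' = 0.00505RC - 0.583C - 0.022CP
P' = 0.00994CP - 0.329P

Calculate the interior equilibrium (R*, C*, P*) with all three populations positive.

From dP/dt = 0: 0.00994C* = 0.329, so C* = 33.1.
From dR/dt = 0: 0.759(1 - R*/642) = 0.0124·33.1, giving R* = 642·(1 - 0.541) = 295.
From dC/dt = 0: 0.00505·295 - 0.583 = 0.022P*, so P* = 0.906/0.022 = 41.2.

R* ≈ 295, C* ≈ 33.1, P* ≈ 41.2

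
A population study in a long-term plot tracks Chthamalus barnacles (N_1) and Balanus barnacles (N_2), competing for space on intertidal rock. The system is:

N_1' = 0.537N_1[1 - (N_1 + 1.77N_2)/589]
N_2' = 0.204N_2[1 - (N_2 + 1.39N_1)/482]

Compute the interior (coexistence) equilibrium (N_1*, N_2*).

Setting both brackets to zero gives the nullclines N_1 + 1.77N_2 = 589 and 1.39N_1 + N_2 = 482.
Substituting N_2 = 482 - 1.39N_1 into the first: N_1(1 - 1.77·1.39) = 589 - 1.77·482.
So N_1* = -264/-1.46 = 181, and then N_2* = 482 - 1.39·181 = 231.

N_1* ≈ 181, N_2* ≈ 231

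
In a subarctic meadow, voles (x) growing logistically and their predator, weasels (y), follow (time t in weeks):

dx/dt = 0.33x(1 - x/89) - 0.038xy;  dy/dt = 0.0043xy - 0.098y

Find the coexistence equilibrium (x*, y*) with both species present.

x* ≈ 22.8, y* ≈ 6.46

From dy/dt = 0 with y > 0: 0.0043x* = 0.098, so x* = 22.8.
Substitute into dx/dt = 0: 0.33(1 - 22.8/89) = 0.038y*.
The bracket is 0.744, giving y* = 0.245/0.038 = 6.46.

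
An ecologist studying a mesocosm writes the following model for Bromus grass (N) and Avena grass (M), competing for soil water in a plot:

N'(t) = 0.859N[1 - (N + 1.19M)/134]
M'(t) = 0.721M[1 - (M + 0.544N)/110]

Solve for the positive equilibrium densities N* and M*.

N* ≈ 8.79, M* ≈ 105

Setting both brackets to zero gives the nullclines N + 1.19M = 134 and 0.544N + M = 110.
Substituting M = 110 - 0.544N into the first: N(1 - 1.19·0.544) = 134 - 1.19·110.
So N* = 3.1/0.353 = 8.79, and then M* = 110 - 0.544·8.79 = 105.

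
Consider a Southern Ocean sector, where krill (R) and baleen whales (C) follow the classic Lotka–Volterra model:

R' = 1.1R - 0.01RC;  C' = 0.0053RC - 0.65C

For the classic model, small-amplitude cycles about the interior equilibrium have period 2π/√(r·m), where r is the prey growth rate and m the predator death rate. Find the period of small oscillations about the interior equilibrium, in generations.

T ≈ 7.43 generations

Here r = 1.1 and m = 0.65, so r·m = 0.715.
ω = √0.715 = 0.846 per generation, hence T = 2π/ω ≈ 7.43 generations.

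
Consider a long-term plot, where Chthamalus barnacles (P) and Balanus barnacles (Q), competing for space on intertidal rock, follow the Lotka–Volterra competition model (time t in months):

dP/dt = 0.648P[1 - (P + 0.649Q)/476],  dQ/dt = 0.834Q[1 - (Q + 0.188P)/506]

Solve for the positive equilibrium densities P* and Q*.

P* ≈ 168, Q* ≈ 474

Setting both brackets to zero gives the nullclines P + 0.649Q = 476 and 0.188P + Q = 506.
Substituting Q = 506 - 0.188P into the first: P(1 - 0.649·0.188) = 476 - 0.649·506.
So P* = 148/0.878 = 168, and then Q* = 506 - 0.188·168 = 474.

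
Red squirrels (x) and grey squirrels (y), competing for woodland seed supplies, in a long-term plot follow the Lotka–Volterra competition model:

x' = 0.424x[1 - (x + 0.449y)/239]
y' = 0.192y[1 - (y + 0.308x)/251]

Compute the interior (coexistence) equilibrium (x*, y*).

Setting both brackets to zero gives the nullclines x + 0.449y = 239 and 0.308x + y = 251.
Substituting y = 251 - 0.308x into the first: x(1 - 0.449·0.308) = 239 - 0.449·251.
So x* = 126/0.862 = 147, and then y* = 251 - 0.308·147 = 206.

x* ≈ 147, y* ≈ 206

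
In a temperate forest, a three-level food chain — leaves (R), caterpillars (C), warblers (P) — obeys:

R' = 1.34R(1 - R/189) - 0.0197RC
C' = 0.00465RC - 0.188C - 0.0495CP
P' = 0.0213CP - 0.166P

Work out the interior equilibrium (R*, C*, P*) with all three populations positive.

R* ≈ 167, C* ≈ 7.79, P* ≈ 11.9

From dP/dt = 0: 0.0213C* = 0.166, so C* = 7.79.
From dR/dt = 0: 1.34(1 - R*/189) = 0.0197·7.79, giving R* = 189·(1 - 0.115) = 167.
From dC/dt = 0: 0.00465·167 - 0.188 = 0.0495P*, so P* = 0.59/0.0495 = 11.9.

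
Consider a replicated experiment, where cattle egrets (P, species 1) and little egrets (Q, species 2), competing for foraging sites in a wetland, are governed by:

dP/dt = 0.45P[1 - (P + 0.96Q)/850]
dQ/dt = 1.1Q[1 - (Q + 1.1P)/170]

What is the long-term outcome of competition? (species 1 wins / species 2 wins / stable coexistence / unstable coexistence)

Compare the nullcline intercepts: K1/α12 = 850/0.96 = 885 > K2 = 170; K2/α21 = 170/1.1 = 155 < K1 = 850.
Since the inequalities point opposite ways, species 1 can invade but species 2 cannot.

species 1 excludes species 2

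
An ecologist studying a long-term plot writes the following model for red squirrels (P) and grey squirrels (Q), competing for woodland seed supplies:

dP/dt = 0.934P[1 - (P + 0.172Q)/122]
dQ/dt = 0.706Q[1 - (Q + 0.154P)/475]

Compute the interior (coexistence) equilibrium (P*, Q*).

Setting both brackets to zero gives the nullclines P + 0.172Q = 122 and 0.154P + Q = 475.
Substituting Q = 475 - 0.154P into the first: P(1 - 0.172·0.154) = 122 - 0.172·475.
So P* = 40.3/0.974 = 41.4, and then Q* = 475 - 0.154·41.4 = 469.

P* ≈ 41.4, Q* ≈ 469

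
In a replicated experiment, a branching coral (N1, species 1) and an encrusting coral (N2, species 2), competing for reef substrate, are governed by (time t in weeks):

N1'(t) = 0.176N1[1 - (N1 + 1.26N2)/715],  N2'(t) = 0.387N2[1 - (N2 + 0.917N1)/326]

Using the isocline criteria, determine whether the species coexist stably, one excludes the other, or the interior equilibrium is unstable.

species 1 excludes species 2

Compare the nullcline intercepts: K1/α12 = 715/1.26 = 567 > K2 = 326; K2/α21 = 326/0.917 = 356 < K1 = 715.
Since the inequalities point opposite ways, species 1 can invade but species 2 cannot.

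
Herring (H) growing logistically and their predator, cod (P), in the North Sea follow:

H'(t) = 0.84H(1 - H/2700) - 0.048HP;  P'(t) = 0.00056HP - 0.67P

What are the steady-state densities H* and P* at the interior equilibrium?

H* ≈ 1200, P* ≈ 9.75

From dP/dt = 0 with P > 0: 0.00056H* = 0.67, so H* = 1200.
Substitute into dH/dt = 0: 0.84(1 - 1200/2700) = 0.048P*.
The bracket is 0.557, giving P* = 0.468/0.048 = 9.75.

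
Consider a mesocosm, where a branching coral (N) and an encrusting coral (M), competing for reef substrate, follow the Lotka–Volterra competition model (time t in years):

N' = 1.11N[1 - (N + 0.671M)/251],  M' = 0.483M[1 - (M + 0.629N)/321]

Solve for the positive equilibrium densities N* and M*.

N* ≈ 61.6, M* ≈ 282

Setting both brackets to zero gives the nullclines N + 0.671M = 251 and 0.629N + M = 321.
Substituting M = 321 - 0.629N into the first: N(1 - 0.671·0.629) = 251 - 0.671·321.
So N* = 35.6/0.578 = 61.6, and then M* = 321 - 0.629·61.6 = 282.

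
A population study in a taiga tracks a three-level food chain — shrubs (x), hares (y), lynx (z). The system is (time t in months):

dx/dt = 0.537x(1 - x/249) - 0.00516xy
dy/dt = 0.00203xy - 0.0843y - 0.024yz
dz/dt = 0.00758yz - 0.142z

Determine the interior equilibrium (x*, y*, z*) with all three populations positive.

From dz/dt = 0: 0.00758y* = 0.142, so y* = 18.7.
From dx/dt = 0: 0.537(1 - x*/249) = 0.00516·18.7, giving x* = 249·(1 - 0.18) = 204.
From dy/dt = 0: 0.00203·204 - 0.0843 = 0.024z*, so z* = 0.33/0.024 = 13.8.

x* ≈ 204, y* ≈ 18.7, z* ≈ 13.8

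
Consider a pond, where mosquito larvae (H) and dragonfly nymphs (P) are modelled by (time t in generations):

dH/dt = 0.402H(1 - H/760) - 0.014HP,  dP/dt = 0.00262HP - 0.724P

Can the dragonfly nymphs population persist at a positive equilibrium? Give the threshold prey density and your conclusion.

Threshold H = 276; K > 276, so yes, the predator persists.

The predator equation gives dP/dt > 0 only when H > 0.724/0.00262 = 276.
Without the predator, H → K = 760. Since 760 > 276, the predator can invade and persist.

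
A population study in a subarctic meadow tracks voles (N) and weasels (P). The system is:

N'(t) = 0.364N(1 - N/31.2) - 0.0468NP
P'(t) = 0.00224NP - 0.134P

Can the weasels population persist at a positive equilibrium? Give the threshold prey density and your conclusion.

The predator equation gives dP/dt > 0 only when N > 0.134/0.00224 = 59.8.
Without the predator, N → K = 31.2. Since 31.2 < 59.8, the predator cannot invade.

Threshold N = 59.8; K < 59.8, so no, the predator goes extinct.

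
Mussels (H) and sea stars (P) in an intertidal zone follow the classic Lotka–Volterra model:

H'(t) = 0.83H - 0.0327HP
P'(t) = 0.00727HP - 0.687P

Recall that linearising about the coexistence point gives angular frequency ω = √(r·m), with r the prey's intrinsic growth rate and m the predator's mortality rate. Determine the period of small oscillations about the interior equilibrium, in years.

Here r = 0.83 and m = 0.687, so r·m = 0.57.
ω = √0.57 = 0.755 per year, hence T = 2π/ω ≈ 8.32 years.

T ≈ 8.32 years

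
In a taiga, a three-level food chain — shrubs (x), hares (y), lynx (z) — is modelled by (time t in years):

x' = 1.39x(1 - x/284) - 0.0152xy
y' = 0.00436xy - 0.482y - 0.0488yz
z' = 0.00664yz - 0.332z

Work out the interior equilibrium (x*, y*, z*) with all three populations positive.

x* ≈ 129, y* ≈ 50, z* ≈ 1.62

From dz/dt = 0: 0.00664y* = 0.332, so y* = 50.
From dx/dt = 0: 1.39(1 - x*/284) = 0.0152·50, giving x* = 284·(1 - 0.547) = 129.
From dy/dt = 0: 0.00436·129 - 0.482 = 0.0488z*, so z* = 0.0792/0.0488 = 1.62.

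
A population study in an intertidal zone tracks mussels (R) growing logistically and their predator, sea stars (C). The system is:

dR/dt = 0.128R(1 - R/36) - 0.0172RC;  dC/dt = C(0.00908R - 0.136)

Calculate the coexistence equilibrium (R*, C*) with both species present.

R* ≈ 15, C* ≈ 4.35

From dC/dt = 0 with C > 0: 0.00908R* = 0.136, so R* = 15.
Substitute into dR/dt = 0: 0.128(1 - 15/36) = 0.0172C*.
The bracket is 0.584, giving C* = 0.0747/0.0172 = 4.35.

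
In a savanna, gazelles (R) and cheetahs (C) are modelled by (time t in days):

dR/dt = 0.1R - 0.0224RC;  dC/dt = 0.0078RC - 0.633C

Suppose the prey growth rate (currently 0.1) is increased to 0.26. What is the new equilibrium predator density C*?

C* ≈ 11.6

At the interior fixed point, setting dR/dt = 0 with R > 0 fixes C* = (prey growth rate)/(RC coefficient) — independent of the other coefficients.
With the change, C* = 0.26/0.0224 = 11.6; it rises from 4.46.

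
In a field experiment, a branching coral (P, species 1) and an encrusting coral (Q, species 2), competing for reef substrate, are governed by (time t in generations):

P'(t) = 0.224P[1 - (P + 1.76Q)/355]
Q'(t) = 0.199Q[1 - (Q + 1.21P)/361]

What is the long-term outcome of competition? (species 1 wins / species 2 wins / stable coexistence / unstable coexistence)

Compare the nullcline intercepts: K1/α12 = 355/1.76 = 202 < K2 = 361; K2/α21 = 361/1.21 = 298 < K1 = 355.
Since both are reversed, neither can invade when rare; the interior point is a saddle.

unstable coexistence (outcome depends on initial conditions)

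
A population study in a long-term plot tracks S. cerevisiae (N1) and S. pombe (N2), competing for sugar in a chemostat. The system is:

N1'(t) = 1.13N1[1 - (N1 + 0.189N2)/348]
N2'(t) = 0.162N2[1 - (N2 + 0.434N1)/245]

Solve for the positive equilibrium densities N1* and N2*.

N1* ≈ 329, N2* ≈ 102

Setting both brackets to zero gives the nullclines N1 + 0.189N2 = 348 and 0.434N1 + N2 = 245.
Substituting N2 = 245 - 0.434N1 into the first: N1(1 - 0.189·0.434) = 348 - 0.189·245.
So N1* = 302/0.918 = 329, and then N2* = 245 - 0.434·329 = 102.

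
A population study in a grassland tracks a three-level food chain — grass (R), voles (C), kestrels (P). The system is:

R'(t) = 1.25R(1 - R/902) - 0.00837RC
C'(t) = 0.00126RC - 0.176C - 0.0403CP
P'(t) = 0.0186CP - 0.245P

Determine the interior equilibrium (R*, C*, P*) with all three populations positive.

R* ≈ 822, C* ≈ 13.2, P* ≈ 21.3

From dP/dt = 0: 0.0186C* = 0.245, so C* = 13.2.
From dR/dt = 0: 1.25(1 - R*/902) = 0.00837·13.2, giving R* = 902·(1 - 0.0882) = 822.
From dC/dt = 0: 0.00126·822 - 0.176 = 0.0403P*, so P* = 0.86/0.0403 = 21.3.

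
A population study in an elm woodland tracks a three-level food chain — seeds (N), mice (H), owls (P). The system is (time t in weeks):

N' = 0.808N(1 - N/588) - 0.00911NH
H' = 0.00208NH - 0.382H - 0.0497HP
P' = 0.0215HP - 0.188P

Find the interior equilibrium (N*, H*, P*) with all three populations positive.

N* ≈ 530, H* ≈ 8.74, P* ≈ 14.5

From dP/dt = 0: 0.0215H* = 0.188, so H* = 8.74.
From dN/dt = 0: 0.808(1 - N*/588) = 0.00911·8.74, giving N* = 588·(1 - 0.0986) = 530.
From dH/dt = 0: 0.00208·530 - 0.382 = 0.0497P*, so P* = 0.72/0.0497 = 14.5.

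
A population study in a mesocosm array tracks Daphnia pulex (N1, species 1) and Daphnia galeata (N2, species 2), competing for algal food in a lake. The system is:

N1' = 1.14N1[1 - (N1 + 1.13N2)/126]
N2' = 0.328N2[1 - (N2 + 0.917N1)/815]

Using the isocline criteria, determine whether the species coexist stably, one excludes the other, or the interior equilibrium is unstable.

species 2 excludes species 1

Compare the nullcline intercepts: K1/α12 = 126/1.13 = 112 < K2 = 815; K2/α21 = 815/0.917 = 889 > K1 = 126.
Since the inequalities point opposite ways, species 2 can invade but species 1 cannot.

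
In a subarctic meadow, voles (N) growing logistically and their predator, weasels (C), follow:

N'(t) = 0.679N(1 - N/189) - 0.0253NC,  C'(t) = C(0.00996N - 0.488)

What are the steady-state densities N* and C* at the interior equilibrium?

N* ≈ 49, C* ≈ 19.9

From dC/dt = 0 with C > 0: 0.00996N* = 0.488, so N* = 49.
Substitute into dN/dt = 0: 0.679(1 - 49/189) = 0.0253C*.
The bracket is 0.741, giving C* = 0.503/0.0253 = 19.9.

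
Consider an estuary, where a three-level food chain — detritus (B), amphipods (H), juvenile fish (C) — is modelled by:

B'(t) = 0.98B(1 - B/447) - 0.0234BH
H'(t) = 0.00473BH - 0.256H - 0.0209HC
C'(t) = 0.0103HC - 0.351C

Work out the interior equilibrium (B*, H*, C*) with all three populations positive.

From dC/dt = 0: 0.0103H* = 0.351, so H* = 34.1.
From dB/dt = 0: 0.98(1 - B*/447) = 0.0234·34.1, giving B* = 447·(1 - 0.814) = 83.3.
From dH/dt = 0: 0.00473·83.3 - 0.256 = 0.0209C*, so C* = 0.138/0.0209 = 6.6.

B* ≈ 83.3, H* ≈ 34.1, C* ≈ 6.6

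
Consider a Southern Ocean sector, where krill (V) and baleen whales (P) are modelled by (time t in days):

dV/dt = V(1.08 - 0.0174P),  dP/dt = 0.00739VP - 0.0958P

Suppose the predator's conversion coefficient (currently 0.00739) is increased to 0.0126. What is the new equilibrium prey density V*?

At the interior fixed point, setting dP/dt = 0 with P > 0 fixes V* = (predator death rate)/(VP coefficient) — independent of the other coefficients.
With the change, V* = 0.0958/0.0126 = 7.6; it falls from 13.

V* ≈ 7.6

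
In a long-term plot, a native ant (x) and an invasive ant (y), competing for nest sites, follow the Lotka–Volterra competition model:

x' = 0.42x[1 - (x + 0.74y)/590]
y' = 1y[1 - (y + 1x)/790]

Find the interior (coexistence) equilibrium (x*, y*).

Setting both brackets to zero gives the nullclines x + 0.74y = 590 and 1x + y = 790.
Substituting y = 790 - 1x into the first: x(1 - 0.74·1) = 590 - 0.74·790.
So x* = 5.4/0.26 = 20.8, and then y* = 790 - 1·20.8 = 769.

x* ≈ 20.8, y* ≈ 769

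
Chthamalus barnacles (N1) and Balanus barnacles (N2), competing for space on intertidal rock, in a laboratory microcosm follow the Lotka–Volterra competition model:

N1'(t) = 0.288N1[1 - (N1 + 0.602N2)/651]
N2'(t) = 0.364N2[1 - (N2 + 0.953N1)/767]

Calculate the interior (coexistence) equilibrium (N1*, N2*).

Setting both brackets to zero gives the nullclines N1 + 0.602N2 = 651 and 0.953N1 + N2 = 767.
Substituting N2 = 767 - 0.953N1 into the first: N1(1 - 0.602·0.953) = 651 - 0.602·767.
So N1* = 189/0.426 = 444, and then N2* = 767 - 0.953·444 = 344.

N1* ≈ 444, N2* ≈ 344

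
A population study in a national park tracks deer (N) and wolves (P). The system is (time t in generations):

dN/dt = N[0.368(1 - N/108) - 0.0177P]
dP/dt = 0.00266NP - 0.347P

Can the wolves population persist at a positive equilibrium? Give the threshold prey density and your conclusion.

Threshold N = 130; K < 130, so no, the predator goes extinct.

The predator equation gives dP/dt > 0 only when N > 0.347/0.00266 = 130.
Without the predator, N → K = 108. Since 108 < 130, the predator cannot invade.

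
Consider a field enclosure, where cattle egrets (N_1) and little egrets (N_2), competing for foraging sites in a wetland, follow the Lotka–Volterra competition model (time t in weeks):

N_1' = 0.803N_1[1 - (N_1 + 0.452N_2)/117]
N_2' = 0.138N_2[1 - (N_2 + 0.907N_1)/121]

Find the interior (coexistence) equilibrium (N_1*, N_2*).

Setting both brackets to zero gives the nullclines N_1 + 0.452N_2 = 117 and 0.907N_1 + N_2 = 121.
Substituting N_2 = 121 - 0.907N_1 into the first: N_1(1 - 0.452·0.907) = 117 - 0.452·121.
So N_1* = 62.3/0.59 = 106, and then N_2* = 121 - 0.907·106 = 25.2.

N_1* ≈ 106, N_2* ≈ 25.2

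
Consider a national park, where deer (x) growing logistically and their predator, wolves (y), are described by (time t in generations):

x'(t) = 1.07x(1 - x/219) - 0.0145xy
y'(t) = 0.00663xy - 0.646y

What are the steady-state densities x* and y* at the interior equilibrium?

x* ≈ 97.4, y* ≈ 41

From dy/dt = 0 with y > 0: 0.00663x* = 0.646, so x* = 97.4.
Substitute into dx/dt = 0: 1.07(1 - 97.4/219) = 0.0145y*.
The bracket is 0.555, giving y* = 0.594/0.0145 = 41.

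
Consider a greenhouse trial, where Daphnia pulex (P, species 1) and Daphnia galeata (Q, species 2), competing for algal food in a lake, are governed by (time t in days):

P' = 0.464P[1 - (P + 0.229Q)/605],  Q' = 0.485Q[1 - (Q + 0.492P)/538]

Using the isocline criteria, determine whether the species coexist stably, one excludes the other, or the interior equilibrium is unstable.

Compare the nullcline intercepts: K1/α12 = 605/0.229 = 2640 > K2 = 538; K2/α21 = 538/0.492 = 1090 > K1 = 605.
Since both inequalities hold, each species can invade when rare, so the interior equilibrium is stable.

stable coexistence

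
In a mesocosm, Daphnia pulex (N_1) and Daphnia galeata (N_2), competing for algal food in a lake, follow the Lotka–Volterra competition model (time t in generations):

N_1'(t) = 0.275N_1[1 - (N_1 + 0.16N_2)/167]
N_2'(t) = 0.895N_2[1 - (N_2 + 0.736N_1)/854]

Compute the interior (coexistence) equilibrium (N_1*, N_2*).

N_1* ≈ 34.4, N_2* ≈ 829

Setting both brackets to zero gives the nullclines N_1 + 0.16N_2 = 167 and 0.736N_1 + N_2 = 854.
Substituting N_2 = 854 - 0.736N_1 into the first: N_1(1 - 0.16·0.736) = 167 - 0.16·854.
So N_1* = 30.4/0.882 = 34.4, and then N_2* = 854 - 0.736·34.4 = 829.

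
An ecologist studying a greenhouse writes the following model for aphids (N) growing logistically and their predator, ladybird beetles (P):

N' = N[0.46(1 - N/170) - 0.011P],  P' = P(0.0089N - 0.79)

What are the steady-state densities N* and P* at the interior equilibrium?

From dP/dt = 0 with P > 0: 0.0089N* = 0.79, so N* = 88.8.
Substitute into dN/dt = 0: 0.46(1 - 88.8/170) = 0.011P*.
The bracket is 0.478, giving P* = 0.22/0.011 = 20.

N* ≈ 88.8, P* ≈ 20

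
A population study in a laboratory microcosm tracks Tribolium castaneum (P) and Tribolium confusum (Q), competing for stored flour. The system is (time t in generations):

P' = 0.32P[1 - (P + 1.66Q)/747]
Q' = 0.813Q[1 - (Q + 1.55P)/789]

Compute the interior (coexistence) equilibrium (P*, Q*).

Setting both brackets to zero gives the nullclines P + 1.66Q = 747 and 1.55P + Q = 789.
Substituting Q = 789 - 1.55P into the first: P(1 - 1.66·1.55) = 747 - 1.66·789.
So P* = -563/-1.57 = 358, and then Q* = 789 - 1.55·358 = 234.

P* ≈ 358, Q* ≈ 234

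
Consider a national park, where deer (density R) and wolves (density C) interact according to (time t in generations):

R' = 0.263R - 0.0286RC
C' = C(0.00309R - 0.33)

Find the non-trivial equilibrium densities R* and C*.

Set dC/dt = 0 with C > 0: 0.00309R - 0.33 = 0, so R* = 0.33/0.00309 = 107.
Set dR/dt = 0 with R > 0: 0.263 - 0.0286C = 0, so C* = 0.263/0.0286 = 9.2.

R* ≈ 107, C* ≈ 9.2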